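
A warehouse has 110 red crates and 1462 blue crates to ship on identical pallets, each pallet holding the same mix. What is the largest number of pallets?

110 = 2 · 5 · 11
1462 = 2 · 17 · 43
Common: 2 = 2

2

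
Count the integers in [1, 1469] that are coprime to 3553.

3553 = 11·17·19. Inclusion–exclusion on these primes:
1469 − ⌊1469/11⌋ − ⌊1469/17⌋ − ⌊1469/19⌋ + ⌊1469/187⌋ + ⌊1469/209⌋ + ⌊1469/323⌋ − ⌊1469/3553⌋ = 1191

1191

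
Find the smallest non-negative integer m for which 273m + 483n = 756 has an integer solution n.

gcd(273, 483) = 21 (Euclid: 483 = 1·273 + 210; 273 = 1·210 + 63; 210 = 3·63 + 21; 63 = 3·21 + 0), and 21 | 756.
Extended Euclid: 273·(-7) + 483·(4) = 21. Scale by 36: m₀ = -252.
General solution m = m₀ + 23t; reducing mod 23 gives m = 1 (and n = 1).

1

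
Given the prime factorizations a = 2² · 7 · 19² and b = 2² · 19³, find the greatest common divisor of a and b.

1444

min exponent per shared prime: 2² · 19² = 1444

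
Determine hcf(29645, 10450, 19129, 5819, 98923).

gcd(29645, 10450): 29645 = 2·10450 + 8745; 10450 = 1·8745 + 1705; 8745 = 5·1705 + 220; 1705 = 7·220 + 165; 220 = 1·165 + 55; 165 = 3·55 + 0 → 55
gcd(55, 19129): 19129 = 347·55 + 44; 55 = 1·44 + 11; 44 = 4·11 + 0 → 11
gcd(11, 5819): 5819 = 529·11 + 0 → 11
gcd(11, 98923): 98923 = 8993·11 + 0 → 11

11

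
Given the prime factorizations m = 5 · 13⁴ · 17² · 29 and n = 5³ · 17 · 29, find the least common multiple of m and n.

max exponent per prime: 5³ · 13⁴ · 17² · 29 = 29921217625

29921217625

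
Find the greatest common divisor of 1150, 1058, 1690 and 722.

1150 = 2 · 5² · 23; 1058 = 2 · 23²; 1690 = 2 · 5 · 13²; 722 = 2 · 19²
gcd takes min exponent of each prime: 2 = 2

2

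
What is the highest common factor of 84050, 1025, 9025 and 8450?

25

gcd(84050, 1025): 84050 = 82·1025 + 0 → 1025
gcd(1025, 9025): 9025 = 8·1025 + 825; 1025 = 1·825 + 200; 825 = 4·200 + 25; 200 = 8·25 + 0 → 25
gcd(25, 8450): 8450 = 338·25 + 0 → 25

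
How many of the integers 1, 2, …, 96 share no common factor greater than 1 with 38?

38 = 2·19. Inclusion–exclusion on these primes:
96 − ⌊96/2⌋ − ⌊96/19⌋ + ⌊96/38⌋ = 45

45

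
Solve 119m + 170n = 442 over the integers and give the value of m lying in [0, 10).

8

Euclid: 170 = 1·119 + 51; 119 = 2·51 + 17; 51 = 3·17 + 0 → gcd = 17; 442 = 17·26.
Back-substitution yields 119·(3) + 170·(-2) = 17, so one solution is m = 3·26 = 78, n = -2·26 = -52.
Solutions in m differ by 170/17 = 10; the one in [0, 10) is 78 mod 10 = 8.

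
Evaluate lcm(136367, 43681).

gcd first: 136367 = 3·43681 + 5324; 43681 = 8·5324 + 1089; 5324 = 4·1089 + 968; 1089 = 1·968 + 121; 968 = 8·121 + 0 → gcd = 121
lcm = 136367·43681/gcd = 5956646927/121 = 49228487

49228487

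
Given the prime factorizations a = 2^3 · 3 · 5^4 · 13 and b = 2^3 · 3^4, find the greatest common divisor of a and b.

24

min exponent per shared prime: 2^3 · 3 = 24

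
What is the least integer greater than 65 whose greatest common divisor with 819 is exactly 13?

104

gcd(t, 819) = 13 forces 13 | t; write t = 13s. Then gcd(13s, 13·63) = 13·gcd(s, 63), so need gcd(s, 63) = 1.
13s > 65 gives s ≥ 6. The least s ≥ 6 coprime to 63 is 8, so t = 13·8 = 104.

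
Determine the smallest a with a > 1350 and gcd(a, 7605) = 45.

gcd(a, 7605) = 45 forces 45 | a; write a = 45s. Then gcd(45s, 45·169) = 45·gcd(s, 169), so need gcd(s, 169) = 1.
45s > 1350 gives s ≥ 31. The least s ≥ 31 coprime to 169 is 31, so a = 45·31 = 1395.

1395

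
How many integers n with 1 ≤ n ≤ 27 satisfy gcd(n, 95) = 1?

95 = 5·19. Inclusion–exclusion on these primes:
27 − ⌊27/5⌋ − ⌊27/19⌋ + ⌊27/95⌋ = 21

21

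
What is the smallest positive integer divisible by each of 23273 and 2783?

gcd first: 23273 = 8·2783 + 1009; 2783 = 2·1009 + 765; 1009 = 1·765 + 244; 765 = 3·244 + 33; 244 = 7·33 + 13; 33 = 2·13 + 7; 13 = 1·7 + 6; 7 = 1·6 + 1; 6 = 6·1 + 0 → gcd = 1
lcm = 23273·2783/gcd = 64768759/1 = 64768759

64768759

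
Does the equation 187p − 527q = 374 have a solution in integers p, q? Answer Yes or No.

gcd(187, 527): 527 = 2·187 + 153; 187 = 1·153 + 34; 153 = 4·34 + 17; 34 = 2·17 + 0 → 17
17 divides 374, so a solution exists.

Yes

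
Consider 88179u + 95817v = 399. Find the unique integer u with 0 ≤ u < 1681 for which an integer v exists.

715

Reduce mod 95817: 88179u ≡ 399 (mod 95817). With g = gcd(88179, 95817) = 57 dividing 399, divide through: 1547u ≡ 7 (mod 1681).
Since gcd(1547, 1681) = 1, u ≡ 7·(1547)⁻¹ ≡ 715 (mod 1681). Smallest non-negative: 715.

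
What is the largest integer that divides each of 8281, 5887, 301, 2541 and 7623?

7

gcd(8281, 5887): 8281 = 1·5887 + 2394; 5887 = 2·2394 + 1099; 2394 = 2·1099 + 196; 1099 = 5·196 + 119; 196 = 1·119 + 77; 119 = 1·77 + 42; 77 = 1·42 + 35; 42 = 1·35 + 7; 35 = 5·7 + 0 → 7
gcd(7, 301): 301 = 43·7 + 0 → 7
gcd(7, 2541): 2541 = 363·7 + 0 → 7
gcd(7, 7623): 7623 = 1089·7 + 0 → 7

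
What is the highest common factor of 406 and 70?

14

406 = 2 · 7 · 29
70 = 2 · 5 · 7
Common: 2 · 7 = 14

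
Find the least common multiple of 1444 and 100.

36100

gcd first: 1444 = 14·100 + 44; 100 = 2·44 + 12; 44 = 3·12 + 8; 12 = 1·8 + 4; 8 = 2·4 + 0 → gcd = 4
lcm = 1444·100/gcd = 144400/4 = 36100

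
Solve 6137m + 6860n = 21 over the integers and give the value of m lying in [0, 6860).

6433

Reduce mod 6860: 6137m ≡ 21 (mod 6860). With g = gcd(6137, 6860) = 1 dividing 21, divide through: 6137m ≡ 21 (mod 6860).
Since gcd(6137, 6860) = 1, m ≡ 21·(6137)⁻¹ ≡ 6433 (mod 6860). Smallest non-negative: 6433.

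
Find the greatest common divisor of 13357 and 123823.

361

13357 = 19² · 37
123823 = 7³ · 19²
Common: 19² = 361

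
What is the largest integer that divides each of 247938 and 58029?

3

Euclid: 247938 = 4·58029 + 15822; 58029 = 3·15822 + 10563; 15822 = 1·10563 + 5259; 10563 = 2·5259 + 45; 5259 = 116·45 + 39; 45 = 1·39 + 6; 39 = 6·6 + 3; 6 = 2·3 + 0. Last nonzero remainder: 3.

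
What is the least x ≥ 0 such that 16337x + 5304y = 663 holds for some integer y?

gcd(16337, 5304) = 17 (Euclid: 16337 = 3·5304 + 425; 5304 = 12·425 + 204; 425 = 2·204 + 17; 204 = 12·17 + 0), and 17 | 663.
Extended Euclid: 16337·(25) + 5304·(-77) = 17. Scale by 39: x₀ = 975.
General solution x = x₀ + 312t; reducing mod 312 gives x = 39 (and y = -120).

39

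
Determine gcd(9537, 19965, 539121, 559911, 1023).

33

gcd(9537, 19965): 19965 = 2·9537 + 891; 9537 = 10·891 + 627; 891 = 1·627 + 264; 627 = 2·264 + 99; 264 = 2·99 + 66; 99 = 1·66 + 33; 66 = 2·33 + 0 → 33
gcd(33, 539121): 539121 = 16337·33 + 0 → 33
gcd(33, 559911): 559911 = 16967·33 + 0 → 33
gcd(33, 1023): 1023 = 31·33 + 0 → 33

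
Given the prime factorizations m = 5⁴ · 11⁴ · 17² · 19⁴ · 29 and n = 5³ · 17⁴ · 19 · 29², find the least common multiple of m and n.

83763891021995325625

max exponent per prime: 5⁴ · 11⁴ · 17⁴ · 19⁴ · 29² = 83763891021995325625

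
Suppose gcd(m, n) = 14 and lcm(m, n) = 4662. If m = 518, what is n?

Using mn = gcd(m,n)·lcm(m,n) = 14·4662 = 65268, we get n = 65268/518 = 126.

126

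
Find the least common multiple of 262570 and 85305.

37022370

262570 = 2 · 5 · 7 · 11² · 31; 85305 = 3 · 5 · 11² · 47
max exponents: 2 · 3 · 5 · 7 · 11² · 31 · 47 = 37022370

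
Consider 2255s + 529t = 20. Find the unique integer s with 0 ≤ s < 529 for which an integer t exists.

434

Euclid: 2255 = 4·529 + 139; 529 = 3·139 + 112; 139 = 1·112 + 27; 112 = 4·27 + 4; 27 = 6·4 + 3; 4 = 1·3 + 1; 3 = 3·1 + 0 → gcd = 1; 20 = 1·20.
Back-substitution yields 2255·(-137) + 529·(584) = 1, so one solution is s = -137·20 = -2740, t = 584·20 = 11680.
Solutions in s differ by 529/1 = 529; the one in [0, 529) is -2740 mod 529 = 434.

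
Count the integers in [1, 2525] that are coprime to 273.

Prime factors of 273: 3, 7, 13. Count integers ≤ 2525 divisible by none of them.
By inclusion–exclusion: 2525 − ⌊2525/3⌋ − ⌊2525/7⌋ − ⌊2525/13⌋ + ⌊2525/21⌋ + ⌊2525/39⌋ + ⌊2525/91⌋ − ⌊2525/273⌋ = 1332.

1332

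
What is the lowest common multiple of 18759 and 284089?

31533879

18759 = 3 · 13² · 37; 284089 = 13² · 41²
max exponents: 3 · 13² · 37 · 41² = 31533879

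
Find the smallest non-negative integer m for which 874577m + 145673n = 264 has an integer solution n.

4595

Reduce mod 145673: 874577m ≡ 264 (mod 145673). With g = gcd(874577, 145673) = 11 dividing 264, divide through: 79507m ≡ 24 (mod 13243).
Since gcd(79507, 13243) = 1, m ≡ 24·(79507)⁻¹ ≡ 4595 (mod 13243). Smallest non-negative: 4595.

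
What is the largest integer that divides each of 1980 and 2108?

Euclid: 2108 = 1·1980 + 128; 1980 = 15·128 + 60; 128 = 2·60 + 8; 60 = 7·8 + 4; 8 = 2·4 + 0. Last nonzero remainder: 4.

4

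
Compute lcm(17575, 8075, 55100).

17575 = 5² · 19 · 37; 8075 = 5² · 17 · 19; 55100 = 2² · 5² · 19 · 29
lcm takes max exponent of each prime: 2² · 5² · 17 · 19 · 29 · 37 = 34657900

34657900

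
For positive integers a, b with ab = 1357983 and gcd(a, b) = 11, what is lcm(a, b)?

123453

For any two positive integers, gcd × lcm equals their product. Hence lcm = 1357983 / 11 = 123453.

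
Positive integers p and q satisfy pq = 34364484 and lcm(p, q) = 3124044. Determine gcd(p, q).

gcd·lcm = product, so gcd = 34364484/3124044 = 11.

11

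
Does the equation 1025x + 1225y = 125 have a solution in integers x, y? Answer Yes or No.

gcd(1025, 1225): 1225 = 1·1025 + 200; 1025 = 5·200 + 25; 200 = 8·25 + 0 → 25
25 divides 125, so a solution exists.

Yes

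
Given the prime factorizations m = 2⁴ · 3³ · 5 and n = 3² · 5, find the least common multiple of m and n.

max exponent per prime: 2⁴ · 3³ · 5 = 2160

2160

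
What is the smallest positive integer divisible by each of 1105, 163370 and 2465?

61590490

1105 = 5 · 13 · 17; 163370 = 2 · 5 · 17 · 31²; 2465 = 5 · 17 · 29
lcm takes max exponent of each prime: 2 · 5 · 13 · 17 · 29 · 31² = 61590490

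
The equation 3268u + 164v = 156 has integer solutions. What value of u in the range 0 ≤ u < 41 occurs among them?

28

Euclid: 3268 = 19·164 + 152; 164 = 1·152 + 12; 152 = 12·12 + 8; 12 = 1·8 + 4; 8 = 2·4 + 0 → gcd = 4; 156 = 4·39.
Back-substitution yields 3268·(-14) + 164·(279) = 4, so one solution is u = -14·39 = -546, v = 279·39 = 10881.
Solutions in u differ by 164/4 = 41; the one in [0, 41) is -546 mod 41 = 28.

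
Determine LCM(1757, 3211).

gcd first: 3211 = 1·1757 + 1454; 1757 = 1·1454 + 303; 1454 = 4·303 + 242; 303 = 1·242 + 61; 242 = 3·61 + 59; 61 = 1·59 + 2; 59 = 29·2 + 1; 2 = 2·1 + 0 → gcd = 1
lcm = 1757·3211/gcd = 5641727/1 = 5641727

5641727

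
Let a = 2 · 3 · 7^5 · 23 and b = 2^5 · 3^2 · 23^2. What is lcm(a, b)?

2560580064

max exponent per prime: 2^5 · 3^2 · 7^5 · 23^2 = 2560580064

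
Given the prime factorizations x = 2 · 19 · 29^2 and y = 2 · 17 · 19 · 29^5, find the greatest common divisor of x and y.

31958

min exponent per shared prime: 2 · 19 · 29^2 = 31958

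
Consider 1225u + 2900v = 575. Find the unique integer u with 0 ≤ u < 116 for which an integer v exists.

107

Reduce mod 2900: 1225u ≡ 575 (mod 2900). With g = gcd(1225, 2900) = 25 dividing 575, divide through: 49u ≡ 23 (mod 116).
Since gcd(49, 116) = 1, u ≡ 23·(49)⁻¹ ≡ 107 (mod 116). Smallest non-negative: 107.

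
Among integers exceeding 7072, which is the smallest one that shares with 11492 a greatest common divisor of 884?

7956

11492 = 884·13. Any x with gcd(x, 11492) = 884 is a multiple of 884, say 884s, with s coprime to 13.
Need s > 7072/884, so s ≥ 9. First s ≥ 9 with gcd(s, 13) = 1 is s = 9. Thus x = 884·9 = 7956.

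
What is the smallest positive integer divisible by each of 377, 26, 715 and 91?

377 = 13 · 29; 26 = 2 · 13; 715 = 5 · 11 · 13; 91 = 7 · 13
lcm takes max exponent of each prime: 2 · 5 · 7 · 11 · 13 · 29 = 290290

290290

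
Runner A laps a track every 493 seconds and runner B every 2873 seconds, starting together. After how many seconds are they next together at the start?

83317

gcd first: 2873 = 5·493 + 408; 493 = 1·408 + 85; 408 = 4·85 + 68; 85 = 1·68 + 17; 68 = 4·17 + 0 → gcd = 17
lcm = 493·2873/gcd = 1416389/17 = 83317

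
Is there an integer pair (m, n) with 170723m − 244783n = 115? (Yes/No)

gcd(170723, 244783): 244783 = 1·170723 + 74060; 170723 = 2·74060 + 22603; 74060 = 3·22603 + 6251; 22603 = 3·6251 + 3850; 6251 = 1·3850 + 2401; 3850 = 1·2401 + 1449; 2401 = 1·1449 + 952; 1449 = 1·952 + 497; 952 = 1·497 + 455; 497 = 1·455 + 42; 455 = 10·42 + 35; 42 = 1·35 + 7; 35 = 5·7 + 0 → 7
7 does not divide 115, so a solution does not exist.

No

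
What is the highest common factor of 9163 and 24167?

Euclid: 24167 = 2·9163 + 5841; 9163 = 1·5841 + 3322; 5841 = 1·3322 + 2519; 3322 = 1·2519 + 803; 2519 = 3·803 + 110; 803 = 7·110 + 33; 110 = 3·33 + 11; 33 = 3·11 + 0. Last nonzero remainder: 11.

11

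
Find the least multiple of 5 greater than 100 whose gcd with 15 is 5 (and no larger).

15 = 5·3. Any x with gcd(x, 15) = 5 is a multiple of 5, say 5s, with s coprime to 3.
Need s > 100/5, so s ≥ 21. First s ≥ 21 with gcd(s, 3) = 1 is s = 22. Thus x = 5·22 = 110.

110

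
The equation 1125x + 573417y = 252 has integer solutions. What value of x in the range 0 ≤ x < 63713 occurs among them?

Reduce mod 573417: 1125x ≡ 252 (mod 573417). With g = gcd(1125, 573417) = 9 dividing 252, divide through: 125x ≡ 28 (mod 63713).
Since gcd(125, 63713) = 1, x ≡ 28·(125)⁻¹ ≡ 60655 (mod 63713). Smallest non-negative: 60655.

60655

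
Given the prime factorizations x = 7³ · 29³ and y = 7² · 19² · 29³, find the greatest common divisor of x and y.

min exponent per shared prime: 7² · 29³ = 1195061

1195061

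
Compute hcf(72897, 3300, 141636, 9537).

72897 = 3 · 11 · 47²; 3300 = 2² · 3 · 5² · 11; 141636 = 2² · 3 · 11 · 29 · 37; 9537 = 3 · 11 · 17²
gcd takes min exponent of each prime: 3 · 11 = 33

33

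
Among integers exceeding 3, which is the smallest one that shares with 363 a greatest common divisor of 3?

6

gcd(t, 363) = 3 forces 3 | t; write t = 3s. Then gcd(3s, 3·121) = 3·gcd(s, 121), so need gcd(s, 121) = 1.
3s > 3 gives s ≥ 2. The least s ≥ 2 coprime to 121 is 2, so t = 3·2 = 6.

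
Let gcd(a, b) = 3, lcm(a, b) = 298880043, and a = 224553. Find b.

a·b = gcd·lcm = 3·298880043 = 896640129, so b = 896640129/224553 = 3993.

3993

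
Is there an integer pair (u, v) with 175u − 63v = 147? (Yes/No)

By Bézout, 175u − 63v = 147 has integer solutions iff gcd(175, 63) | 147.
Euclid: 175 = 2·63 + 49; 63 = 1·49 + 14; 49 = 3·14 + 7; 14 = 2·7 + 0. gcd = 7; 147 mod 7 = 0. Yes.

Yes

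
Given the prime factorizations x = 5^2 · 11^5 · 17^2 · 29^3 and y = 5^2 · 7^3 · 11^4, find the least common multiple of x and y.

max exponent per prime: 5^2 · 7^3 · 11^5 · 17^2 · 29^3 = 9733956272788825

9733956272788825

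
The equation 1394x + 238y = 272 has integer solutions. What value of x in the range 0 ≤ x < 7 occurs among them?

6

Euclid: 1394 = 5·238 + 204; 238 = 1·204 + 34; 204 = 6·34 + 0 → gcd = 34; 272 = 34·8.
Back-substitution yields 1394·(-1) + 238·(6) = 34, so one solution is x = -1·8 = -8, y = 6·8 = 48.
Solutions in x differ by 238/34 = 7; the one in [0, 7) is -8 mod 7 = 6.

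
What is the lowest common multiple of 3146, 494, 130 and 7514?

86373430

3146 = 2 · 11² · 13; 494 = 2 · 13 · 19; 130 = 2 · 5 · 13; 7514 = 2 · 13 · 17²
lcm takes max exponent of each prime: 2 · 5 · 11² · 13 · 17² · 19 = 86373430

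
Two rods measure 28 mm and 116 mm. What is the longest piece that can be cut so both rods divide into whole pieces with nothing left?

Euclid: 116 = 4·28 + 4; 28 = 7·4 + 0. Last nonzero remainder: 4.

4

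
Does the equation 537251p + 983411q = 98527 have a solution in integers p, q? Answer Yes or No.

gcd(537251, 983411): 983411 = 1·537251 + 446160; 537251 = 1·446160 + 91091; 446160 = 4·91091 + 81796; 91091 = 1·81796 + 9295; 81796 = 8·9295 + 7436; 9295 = 1·7436 + 1859; 7436 = 4·1859 + 0 → 1859
1859 divides 98527, so a solution exists.

Yes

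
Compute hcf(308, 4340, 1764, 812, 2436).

gcd(308, 4340): 4340 = 14·308 + 28; 308 = 11·28 + 0 → 28
gcd(28, 1764): 1764 = 63·28 + 0 → 28
gcd(28, 812): 812 = 29·28 + 0 → 28
gcd(28, 2436): 2436 = 87·28 + 0 → 28

28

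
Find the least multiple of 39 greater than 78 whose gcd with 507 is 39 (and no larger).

117

Multiples of 39 above 78: 39·3, 39·4, … . Need the cofactor coprime to 507/39 = 13.
Checking s = 3, 4, … the first with gcd(s, 13) = 1 is s = 3, giving 117.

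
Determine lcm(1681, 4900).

8236900

1681 = 41²; 4900 = 2² · 5² · 7²
max exponents: 2² · 5² · 7² · 41² = 8236900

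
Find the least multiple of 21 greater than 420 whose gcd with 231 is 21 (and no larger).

441

Multiples of 21 above 420: 21·21, 21·22, … . Need the cofactor coprime to 231/21 = 11.
Checking s = 21, 22, … the first with gcd(s, 11) = 1 is s = 21, giving 441.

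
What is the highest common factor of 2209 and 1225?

1

2209 = 47²
1225 = 5² · 7²
Common: 1 = 1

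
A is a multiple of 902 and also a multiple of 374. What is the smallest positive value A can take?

15334

902 = 2 · 11 · 41; 374 = 2 · 11 · 17
max exponents: 2 · 11 · 17 · 41 = 15334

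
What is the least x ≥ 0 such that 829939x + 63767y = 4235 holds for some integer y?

202

gcd(829939, 63767) = 121 (Euclid: 829939 = 13·63767 + 968; 63767 = 65·968 + 847; 968 = 1·847 + 121; 847 = 7·121 + 0), and 121 | 4235.
Extended Euclid: 829939·(66) + 63767·(-859) = 121. Scale by 35: x₀ = 2310.
General solution x = x₀ + 527t; reducing mod 527 gives x = 202 (and y = -2629).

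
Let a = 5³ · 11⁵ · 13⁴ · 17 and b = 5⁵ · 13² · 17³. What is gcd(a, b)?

359125

min exponent per shared prime: 5³ · 13² · 17 = 359125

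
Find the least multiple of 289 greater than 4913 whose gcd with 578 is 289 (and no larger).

gcd(x, 578) = 289 forces 289 | x; write x = 289s. Then gcd(289s, 289·2) = 289·gcd(s, 2), so need gcd(s, 2) = 1.
289s > 4913 gives s ≥ 18. The least s ≥ 18 coprime to 2 is 19, so x = 289·19 = 5491.

5491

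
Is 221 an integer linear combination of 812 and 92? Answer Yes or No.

No

gcd(812, 92): 812 = 8·92 + 76; 92 = 1·76 + 16; 76 = 4·16 + 12; 16 = 1·12 + 4; 12 = 3·4 + 0 → 4
4 does not divide 221, so a solution does not exist.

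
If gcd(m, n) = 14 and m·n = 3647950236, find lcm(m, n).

260567874

gcd·lcm = product, so lcm = 3647950236/14 = 260567874.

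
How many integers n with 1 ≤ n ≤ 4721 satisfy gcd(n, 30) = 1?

Prime factors of 30: 2, 3, 5. Count integers ≤ 4721 divisible by none of them.
By inclusion–exclusion: 4721 − ⌊4721/2⌋ − ⌊4721/3⌋ − ⌊4721/5⌋ + ⌊4721/6⌋ + ⌊4721/10⌋ + ⌊4721/15⌋ − ⌊4721/30⌋ = 1259.

1259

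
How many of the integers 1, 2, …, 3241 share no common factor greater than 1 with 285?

Prime factors of 285: 3, 5, 19. Count integers ≤ 3241 divisible by none of them.
By inclusion–exclusion: 3241 − ⌊3241/3⌋ − ⌊3241/5⌋ − ⌊3241/19⌋ + ⌊3241/15⌋ + ⌊3241/57⌋ + ⌊3241/95⌋ − ⌊3241/285⌋ = 1638.

1638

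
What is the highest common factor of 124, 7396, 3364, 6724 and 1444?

4

gcd(124, 7396): 7396 = 59·124 + 80; 124 = 1·80 + 44; 80 = 1·44 + 36; 44 = 1·36 + 8; 36 = 4·8 + 4; 8 = 2·4 + 0 → 4
gcd(4, 3364): 3364 = 841·4 + 0 → 4
gcd(4, 6724): 6724 = 1681·4 + 0 → 4
gcd(4, 1444): 1444 = 361·4 + 0 → 4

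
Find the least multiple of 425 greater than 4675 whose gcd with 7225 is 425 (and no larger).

5100

gcd(k, 7225) = 425 forces 425 | k; write k = 425s. Then gcd(425s, 425·17) = 425·gcd(s, 17), so need gcd(s, 17) = 1.
425s > 4675 gives s ≥ 12. The least s ≥ 12 coprime to 17 is 12, so k = 425·12 = 5100.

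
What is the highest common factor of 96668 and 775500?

44

Euclid: 775500 = 8·96668 + 2156; 96668 = 44·2156 + 1804; 2156 = 1·1804 + 352; 1804 = 5·352 + 44; 352 = 8·44 + 0. Last nonzero remainder: 44.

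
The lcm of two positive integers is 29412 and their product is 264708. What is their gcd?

From gcd × lcm = uv: gcd = 264708 / 29412 = 9.

9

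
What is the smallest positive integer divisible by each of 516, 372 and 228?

303924

516 = 2² · 3 · 43; 372 = 2² · 3 · 31; 228 = 2² · 3 · 19
lcm takes max exponent of each prime: 2² · 3 · 19 · 31 · 43 = 303924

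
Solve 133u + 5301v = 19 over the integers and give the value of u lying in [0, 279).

gcd(133, 5301) = 19 (Euclid: 5301 = 39·133 + 114; 133 = 1·114 + 19; 114 = 6·19 + 0), and 19 | 19.
Extended Euclid: 133·(40) + 5301·(-1) = 19. Scale by 1: u₀ = 40.
General solution u = u₀ + 279t; reducing mod 279 gives u = 40 (and v = -1).

40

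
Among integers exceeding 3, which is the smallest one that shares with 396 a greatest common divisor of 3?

gcd(m, 396) = 3 forces 3 | m; write m = 3s. Then gcd(3s, 3·132) = 3·gcd(s, 132), so need gcd(s, 132) = 1.
3s > 3 gives s ≥ 2. The least s ≥ 2 coprime to 132 is 5, so m = 3·5 = 15.

15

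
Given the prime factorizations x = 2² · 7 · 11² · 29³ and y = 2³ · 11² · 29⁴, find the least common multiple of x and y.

4792536056

max exponent per prime: 2³ · 7 · 11² · 29⁴ = 4792536056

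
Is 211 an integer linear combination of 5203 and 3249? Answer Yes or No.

gcd(5203, 3249): 5203 = 1·3249 + 1954; 3249 = 1·1954 + 1295; 1954 = 1·1295 + 659; 1295 = 1·659 + 636; 659 = 1·636 + 23; 636 = 27·23 + 15; 23 = 1·15 + 8; 15 = 1·8 + 7; 8 = 1·7 + 1; 7 = 7·1 + 0 → 1
1 divides 211, so a solution exists.

Yes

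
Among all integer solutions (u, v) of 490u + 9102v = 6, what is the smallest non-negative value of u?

gcd(490, 9102) = 2 (Euclid: 9102 = 18·490 + 282; 490 = 1·282 + 208; 282 = 1·208 + 74; 208 = 2·74 + 60; 74 = 1·60 + 14; 60 = 4·14 + 4; 14 = 3·4 + 2; 4 = 2·2 + 0), and 2 | 6.
Extended Euclid: 490·(-1969) + 9102·(106) = 2. Scale by 3: u₀ = -5907.
General solution u = u₀ + 4551t; reducing mod 4551 gives u = 3195 (and v = -172).

3195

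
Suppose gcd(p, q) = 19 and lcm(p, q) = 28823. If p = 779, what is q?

Using pq = gcd(p,q)·lcm(p,q) = 19·28823 = 547637, we get q = 547637/779 = 703.

703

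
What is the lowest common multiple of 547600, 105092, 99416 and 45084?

12473611191600

547600 = 2⁴ · 5² · 37²; 105092 = 2² · 13 · 43 · 47; 99416 = 2³ · 17² · 43; 45084 = 2² · 3 · 13 · 17²
lcm takes max exponent of each prime: 2⁴ · 3 · 5² · 13 · 17² · 37² · 43 · 47 = 12473611191600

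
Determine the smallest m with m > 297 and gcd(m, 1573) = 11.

308

Multiples of 11 above 297: 11·28, 11·29, … . Need the cofactor coprime to 1573/11 = 143.
Checking s = 28, 29, … the first with gcd(s, 143) = 1 is s = 28, giving 308.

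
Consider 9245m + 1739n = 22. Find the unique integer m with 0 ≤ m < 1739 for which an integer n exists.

Reduce mod 1739: 9245m ≡ 22 (mod 1739). With g = gcd(9245, 1739) = 1 dividing 22, divide through: 9245m ≡ 22 (mod 1739).
Since gcd(9245, 1739) = 1, m ≡ 22·(9245)⁻¹ ≡ 1113 (mod 1739). Smallest non-negative: 1113.

1113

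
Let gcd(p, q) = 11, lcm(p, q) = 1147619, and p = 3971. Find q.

3179

p·q = gcd·lcm = 11·1147619 = 12623809, so q = 12623809/3971 = 3179.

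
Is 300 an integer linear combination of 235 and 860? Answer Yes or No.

By Bézout, 235p − 860q = 300 has integer solutions iff gcd(235, 860) | 300.
Euclid: 860 = 3·235 + 155; 235 = 1·155 + 80; 155 = 1·80 + 75; 80 = 1·75 + 5; 75 = 15·5 + 0. gcd = 5; 300 mod 5 = 0. Yes.

Yes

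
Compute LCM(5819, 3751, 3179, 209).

10895675989

5819 = 11 · 23²; 3751 = 11² · 31; 3179 = 11 · 17²; 209 = 11 · 19
lcm takes max exponent of each prime: 11² · 17² · 19 · 23² · 31 = 10895675989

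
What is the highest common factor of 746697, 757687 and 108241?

7

gcd(746697, 757687): 757687 = 1·746697 + 10990; 746697 = 67·10990 + 10367; 10990 = 1·10367 + 623; 10367 = 16·623 + 399; 623 = 1·399 + 224; 399 = 1·224 + 175; 224 = 1·175 + 49; 175 = 3·49 + 28; 49 = 1·28 + 21; 28 = 1·21 + 7; 21 = 3·7 + 0 → 7
gcd(7, 108241): 108241 = 15463·7 + 0 → 7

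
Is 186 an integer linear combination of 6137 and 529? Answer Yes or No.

Yes

gcd(6137, 529): 6137 = 11·529 + 318; 529 = 1·318 + 211; 318 = 1·211 + 107; 211 = 1·107 + 104; 107 = 1·104 + 3; 104 = 34·3 + 2; 3 = 1·2 + 1; 2 = 2·1 + 0 → 1
1 divides 186, so a solution exists.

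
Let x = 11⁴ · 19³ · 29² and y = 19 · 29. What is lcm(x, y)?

84455422579

max exponent per prime: 11⁴ · 19³ · 29² = 84455422579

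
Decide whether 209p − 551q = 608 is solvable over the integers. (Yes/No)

gcd(209, 551): 551 = 2·209 + 133; 209 = 1·133 + 76; 133 = 1·76 + 57; 76 = 1·57 + 19; 57 = 3·19 + 0 → 19
19 divides 608, so a solution exists.

Yes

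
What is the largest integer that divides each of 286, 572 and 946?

286 = 2 · 11 · 13; 572 = 2² · 11 · 13; 946 = 2 · 11 · 43
gcd takes min exponent of each prime: 2 · 11 = 22

22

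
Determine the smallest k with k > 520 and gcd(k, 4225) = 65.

gcd(k, 4225) = 65 forces 65 | k; write k = 65s. Then gcd(65s, 65·65) = 65·gcd(s, 65), so need gcd(s, 65) = 1.
65s > 520 gives s ≥ 9. The least s ≥ 9 coprime to 65 is 9, so k = 65·9 = 585.

585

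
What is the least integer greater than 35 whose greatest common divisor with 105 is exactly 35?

gcd(a, 105) = 35 forces 35 | a; write a = 35s. Then gcd(35s, 35·3) = 35·gcd(s, 3), so need gcd(s, 3) = 1.
35s > 35 gives s ≥ 2. The least s ≥ 2 coprime to 3 is 2, so a = 35·2 = 70.

70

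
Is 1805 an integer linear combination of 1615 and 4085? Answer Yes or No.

Yes

gcd(1615, 4085): 4085 = 2·1615 + 855; 1615 = 1·855 + 760; 855 = 1·760 + 95; 760 = 8·95 + 0 → 95
95 divides 1805, so a solution exists.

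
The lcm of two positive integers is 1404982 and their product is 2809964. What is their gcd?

2

From gcd × lcm = ab: gcd = 2809964 / 1404982 = 2.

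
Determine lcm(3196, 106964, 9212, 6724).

414094332652

3196 = 2² · 17 · 47; 106964 = 2² · 11² · 13 · 17; 9212 = 2² · 7² · 47; 6724 = 2² · 41²
lcm takes max exponent of each prime: 2² · 7² · 11² · 13 · 17 · 41² · 47 = 414094332652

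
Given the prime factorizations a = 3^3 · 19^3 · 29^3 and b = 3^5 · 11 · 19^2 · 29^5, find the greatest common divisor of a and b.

min exponent per shared prime: 3^3 · 19^2 · 29^3 = 237719583

237719583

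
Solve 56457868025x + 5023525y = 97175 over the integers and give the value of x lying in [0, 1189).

Reduce mod 5023525: 56457868025x ≡ 97175 (mod 5023525). With g = gcd(56457868025, 5023525) = 4225 dividing 97175, divide through: 13362809x ≡ 23 (mod 1189).
Since gcd(13362809, 1189) = 1, x ≡ 23·(13362809)⁻¹ ≡ 220 (mod 1189). Smallest non-negative: 220.

220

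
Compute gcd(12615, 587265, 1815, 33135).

gcd(12615, 587265): 587265 = 46·12615 + 6975; 12615 = 1·6975 + 5640; 6975 = 1·5640 + 1335; 5640 = 4·1335 + 300; 1335 = 4·300 + 135; 300 = 2·135 + 30; 135 = 4·30 + 15; 30 = 2·15 + 0 → 15
gcd(15, 1815): 1815 = 121·15 + 0 → 15
gcd(15, 33135): 33135 = 2209·15 + 0 → 15

15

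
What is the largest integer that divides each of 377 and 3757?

377 = 13 · 29
3757 = 13 · 17²
Common: 13 = 13

13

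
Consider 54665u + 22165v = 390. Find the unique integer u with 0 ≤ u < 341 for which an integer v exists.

296

gcd(54665, 22165) = 65 (Euclid: 54665 = 2·22165 + 10335; 22165 = 2·10335 + 1495; 10335 = 6·1495 + 1365; 1495 = 1·1365 + 130; 1365 = 10·130 + 65; 130 = 2·65 + 0), and 65 | 390.
Extended Euclid: 54665·(163) + 22165·(-402) = 65. Scale by 6: u₀ = 978.
General solution u = u₀ + 341t; reducing mod 341 gives u = 296 (and v = -730).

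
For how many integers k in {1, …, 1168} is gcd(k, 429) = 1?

Prime factors of 429: 3, 11, 13. Count integers ≤ 1168 divisible by none of them.
By inclusion–exclusion: 1168 − ⌊1168/3⌋ − ⌊1168/11⌋ − ⌊1168/13⌋ + ⌊1168/33⌋ + ⌊1168/39⌋ + ⌊1168/143⌋ − ⌊1168/429⌋ = 654.

654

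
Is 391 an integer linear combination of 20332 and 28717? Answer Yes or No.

No

gcd(20332, 28717): 28717 = 1·20332 + 8385; 20332 = 2·8385 + 3562; 8385 = 2·3562 + 1261; 3562 = 2·1261 + 1040; 1261 = 1·1040 + 221; 1040 = 4·221 + 156; 221 = 1·156 + 65; 156 = 2·65 + 26; 65 = 2·26 + 13; 26 = 2·13 + 0 → 13
13 does not divide 391, so a solution does not exist.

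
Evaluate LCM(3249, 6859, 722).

lcm(3249, 6859) = 3249·6859/gcd = 22284891/361 = 61731
lcm(61731, 722) = 61731·722/gcd = 44569782/361 = 123462

123462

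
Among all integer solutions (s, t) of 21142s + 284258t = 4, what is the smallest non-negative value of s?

Reduce mod 284258: 21142s ≡ 4 (mod 284258). With g = gcd(21142, 284258) = 2 dividing 4, divide through: 10571s ≡ 2 (mod 142129).
Since gcd(10571, 142129) = 1, s ≡ 2·(10571)⁻¹ ≡ 36544 (mod 142129). Smallest non-negative: 36544.

36544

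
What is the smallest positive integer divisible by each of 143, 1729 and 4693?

361361

lcm(143, 1729) = 143·1729/gcd = 247247/13 = 19019
lcm(19019, 4693) = 19019·4693/gcd = 89256167/247 = 361361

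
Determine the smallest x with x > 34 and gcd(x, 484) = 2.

38

484 = 2·242. Any x with gcd(x, 484) = 2 is a multiple of 2, say 2s, with s coprime to 242.
Need s > 34/2, so s ≥ 18. First s ≥ 18 with gcd(s, 242) = 1 is s = 19. Thus x = 2·19 = 38.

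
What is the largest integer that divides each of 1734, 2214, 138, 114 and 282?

6

1734 = 2 · 3 · 17²; 2214 = 2 · 3³ · 41; 138 = 2 · 3 · 23; 114 = 2 · 3 · 19; 282 = 2 · 3 · 47
gcd takes min exponent of each prime: 2 · 3 = 6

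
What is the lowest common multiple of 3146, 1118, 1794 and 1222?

3146 = 2 · 11² · 13; 1118 = 2 · 13 · 43; 1794 = 2 · 3 · 13 · 23; 1222 = 2 · 13 · 47
lcm takes max exponent of each prime: 2 · 3 · 11² · 13 · 23 · 43 · 47 = 438706554

438706554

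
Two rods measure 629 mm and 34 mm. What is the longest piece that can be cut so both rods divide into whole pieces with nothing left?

629 = 17 · 37
34 = 2 · 17
Common: 17 = 17

17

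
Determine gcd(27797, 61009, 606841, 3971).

gcd(27797, 61009): 61009 = 2·27797 + 5415; 27797 = 5·5415 + 722; 5415 = 7·722 + 361; 722 = 2·361 + 0 → 361
gcd(361, 606841): 606841 = 1681·361 + 0 → 361
gcd(361, 3971): 3971 = 11·361 + 0 → 361

361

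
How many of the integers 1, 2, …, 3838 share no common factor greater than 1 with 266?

1558

Prime factors of 266: 2, 7, 19. Count integers ≤ 3838 divisible by none of them.
By inclusion–exclusion: 3838 − ⌊3838/2⌋ − ⌊3838/7⌋ − ⌊3838/19⌋ + ⌊3838/14⌋ + ⌊3838/38⌋ + ⌊3838/133⌋ − ⌊3838/266⌋ = 1558.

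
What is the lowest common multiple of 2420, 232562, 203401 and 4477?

144646587140

2420 = 2² · 5 · 11²; 232562 = 2 · 11² · 31²; 203401 = 11² · 41²; 4477 = 11² · 37
lcm takes max exponent of each prime: 2² · 5 · 11² · 31² · 37 · 41² = 144646587140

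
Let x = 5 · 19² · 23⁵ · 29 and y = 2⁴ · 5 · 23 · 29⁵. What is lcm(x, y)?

3812644903520530160

max exponent per prime: 2⁴ · 5 · 19² · 23⁵ · 29⁵ = 3812644903520530160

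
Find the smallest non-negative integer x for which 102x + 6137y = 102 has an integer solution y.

Reduce mod 6137: 102x ≡ 102 (mod 6137). With g = gcd(102, 6137) = 17 dividing 102, divide through: 6x ≡ 6 (mod 361).
Since gcd(6, 361) = 1, x ≡ 6·(6)⁻¹ ≡ 1 (mod 361). Smallest non-negative: 1.

1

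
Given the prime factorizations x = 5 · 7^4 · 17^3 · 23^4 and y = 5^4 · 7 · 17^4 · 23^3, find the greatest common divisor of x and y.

2092176485

min exponent per shared prime: 5 · 7 · 17^3 · 23^3 = 2092176485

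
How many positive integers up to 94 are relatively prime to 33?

33 = 3·11. Inclusion–exclusion on these primes:
94 − ⌊94/3⌋ − ⌊94/11⌋ + ⌊94/33⌋ = 57

57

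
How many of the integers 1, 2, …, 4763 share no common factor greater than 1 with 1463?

3515

1463 = 7·11·19. Inclusion–exclusion on these primes:
4763 − ⌊4763/7⌋ − ⌊4763/11⌋ − ⌊4763/19⌋ + ⌊4763/77⌋ + ⌊4763/133⌋ + ⌊4763/209⌋ − ⌊4763/1463⌋ = 3515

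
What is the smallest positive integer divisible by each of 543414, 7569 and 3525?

34275838050

543414 = 2 · 3 · 41 · 47²; 7569 = 3² · 29²; 3525 = 3 · 5² · 47
lcm takes max exponent of each prime: 2 · 3² · 5² · 29² · 41 · 47² = 34275838050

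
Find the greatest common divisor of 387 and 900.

387 = 3² · 43
900 = 2² · 3² · 5²
Common: 3² = 9

9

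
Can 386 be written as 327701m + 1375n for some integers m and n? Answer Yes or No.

No

By Bézout, 327701m + 1375n = 386 has integer solutions iff gcd(327701, 1375) | 386.
Euclid: 327701 = 238·1375 + 451; 1375 = 3·451 + 22; 451 = 20·22 + 11; 22 = 2·11 + 0. gcd = 11; 386 mod 11 = 1. No.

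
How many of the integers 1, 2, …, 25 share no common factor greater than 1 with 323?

23

323 = 17·19. Inclusion–exclusion on these primes:
25 − ⌊25/17⌋ − ⌊25/19⌋ + ⌊25/323⌋ = 23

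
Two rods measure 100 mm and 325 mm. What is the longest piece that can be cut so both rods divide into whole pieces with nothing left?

100 = 2² · 5²
325 = 5² · 13
Common: 5² = 25

25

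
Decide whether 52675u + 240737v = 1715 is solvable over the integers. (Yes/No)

By Bézout, 52675u + 240737v = 1715 has integer solutions iff gcd(52675, 240737) | 1715.
Euclid: 240737 = 4·52675 + 30037; 52675 = 1·30037 + 22638; 30037 = 1·22638 + 7399; 22638 = 3·7399 + 441; 7399 = 16·441 + 343; 441 = 1·343 + 98; 343 = 3·98 + 49; 98 = 2·49 + 0. gcd = 49; 1715 mod 49 = 0. Yes.

Yes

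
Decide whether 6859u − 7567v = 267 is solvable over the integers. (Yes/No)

gcd(6859, 7567): 7567 = 1·6859 + 708; 6859 = 9·708 + 487; 708 = 1·487 + 221; 487 = 2·221 + 45; 221 = 4·45 + 41; 45 = 1·41 + 4; 41 = 10·4 + 1; 4 = 4·1 + 0 → 1
1 divides 267, so a solution exists.

Yes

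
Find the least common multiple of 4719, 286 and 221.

4719 = 3 · 11² · 13; 286 = 2 · 11 · 13; 221 = 13 · 17
lcm takes max exponent of each prime: 2 · 3 · 11² · 13 · 17 = 160446

160446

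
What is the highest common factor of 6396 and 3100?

Euclid: 6396 = 2·3100 + 196; 3100 = 15·196 + 160; 196 = 1·160 + 36; 160 = 4·36 + 16; 36 = 2·16 + 4; 16 = 4·4 + 0. Last nonzero remainder: 4.

4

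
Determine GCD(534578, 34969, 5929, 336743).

121

534578 = 2 · 11² · 47²; 34969 = 11² · 17²; 5929 = 7² · 11²; 336743 = 11⁴ · 23
gcd takes min exponent of each prime: 11² = 121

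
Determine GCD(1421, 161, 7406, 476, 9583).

7

gcd(1421, 161): 1421 = 8·161 + 133; 161 = 1·133 + 28; 133 = 4·28 + 21; 28 = 1·21 + 7; 21 = 3·7 + 0 → 7
gcd(7, 7406): 7406 = 1058·7 + 0 → 7
gcd(7, 476): 476 = 68·7 + 0 → 7
gcd(7, 9583): 9583 = 1369·7 + 0 → 7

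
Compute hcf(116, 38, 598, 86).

gcd(116, 38): 116 = 3·38 + 2; 38 = 19·2 + 0 → 2
gcd(2, 598): 598 = 299·2 + 0 → 2
gcd(2, 86): 86 = 43·2 + 0 → 2

2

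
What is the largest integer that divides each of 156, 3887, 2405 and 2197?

gcd(156, 3887): 3887 = 24·156 + 143; 156 = 1·143 + 13; 143 = 11·13 + 0 → 13
gcd(13, 2405): 2405 = 185·13 + 0 → 13
gcd(13, 2197): 2197 = 169·13 + 0 → 13

13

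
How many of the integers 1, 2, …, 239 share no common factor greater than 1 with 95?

95 = 5·19. Inclusion–exclusion on these primes:
239 − ⌊239/5⌋ − ⌊239/19⌋ + ⌊239/95⌋ = 182

182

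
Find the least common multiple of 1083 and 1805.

1083 = 3 · 19²; 1805 = 5 · 19²
max exponents: 3 · 5 · 19² = 5415

5415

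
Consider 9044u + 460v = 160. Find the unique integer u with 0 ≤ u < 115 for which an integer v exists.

Reduce mod 460: 9044u ≡ 160 (mod 460). With g = gcd(9044, 460) = 4 dividing 160, divide through: 2261u ≡ 40 (mod 115).
Since gcd(2261, 115) = 1, u ≡ 40·(2261)⁻¹ ≡ 55 (mod 115). Smallest non-negative: 55.

55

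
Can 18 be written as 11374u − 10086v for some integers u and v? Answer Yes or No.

Yes

By Bézout, 11374u − 10086v = 18 has integer solutions iff gcd(11374, 10086) | 18.
Euclid: 11374 = 1·10086 + 1288; 10086 = 7·1288 + 1070; 1288 = 1·1070 + 218; 1070 = 4·218 + 198; 218 = 1·198 + 20; 198 = 9·20 + 18; 20 = 1·18 + 2; 18 = 9·2 + 0. gcd = 2; 18 mod 2 = 0. Yes.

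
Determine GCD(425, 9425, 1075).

gcd(425, 9425): 9425 = 22·425 + 75; 425 = 5·75 + 50; 75 = 1·50 + 25; 50 = 2·25 + 0 → 25
gcd(25, 1075): 1075 = 43·25 + 0 → 25

25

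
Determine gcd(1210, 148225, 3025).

1210 = 2 · 5 · 11²; 148225 = 5² · 7² · 11²; 3025 = 5² · 11²
gcd takes min exponent of each prime: 5 · 11² = 605

605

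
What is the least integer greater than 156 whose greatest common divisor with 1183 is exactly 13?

gcd(a, 1183) = 13 forces 13 | a; write a = 13s. Then gcd(13s, 13·91) = 13·gcd(s, 91), so need gcd(s, 91) = 1.
13s > 156 gives s ≥ 13. The least s ≥ 13 coprime to 91 is 15, so a = 13·15 = 195.

195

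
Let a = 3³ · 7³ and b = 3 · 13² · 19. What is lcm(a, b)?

29737071

max exponent per prime: 3³ · 7³ · 13² · 19 = 29737071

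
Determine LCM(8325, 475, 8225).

8325 = 3² · 5² · 37; 475 = 5² · 19; 8225 = 5² · 7 · 47
lcm takes max exponent of each prime: 3² · 5² · 7 · 19 · 37 · 47 = 52039575

52039575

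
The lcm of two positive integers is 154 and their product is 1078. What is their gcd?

gcd·lcm = product, so gcd = 1078/154 = 7.

7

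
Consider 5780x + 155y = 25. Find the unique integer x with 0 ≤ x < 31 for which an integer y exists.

gcd(5780, 155) = 5 (Euclid: 5780 = 37·155 + 45; 155 = 3·45 + 20; 45 = 2·20 + 5; 20 = 4·5 + 0), and 5 | 25.
Extended Euclid: 5780·(7) + 155·(-261) = 5. Scale by 5: x₀ = 35.
General solution x = x₀ + 31t; reducing mod 31 gives x = 4 (and y = -149).

4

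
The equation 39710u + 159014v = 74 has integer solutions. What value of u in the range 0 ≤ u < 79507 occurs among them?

Reduce mod 159014: 39710u ≡ 74 (mod 159014). With g = gcd(39710, 159014) = 2 dividing 74, divide through: 19855u ≡ 37 (mod 79507).
Since gcd(19855, 79507) = 1, u ≡ 37·(19855)⁻¹ ≡ 31070 (mod 79507). Smallest non-negative: 31070.

31070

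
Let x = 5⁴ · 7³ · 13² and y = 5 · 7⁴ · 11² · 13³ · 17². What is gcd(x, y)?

min exponent per shared prime: 5 · 7³ · 13² = 289835

289835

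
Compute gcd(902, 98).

Euclid: 902 = 9·98 + 20; 98 = 4·20 + 18; 20 = 1·18 + 2; 18 = 9·2 + 0. Last nonzero remainder: 2.

2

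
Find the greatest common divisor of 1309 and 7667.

187

1309 = 7 · 11 · 17
7667 = 11 · 17 · 41
Common: 11 · 17 = 187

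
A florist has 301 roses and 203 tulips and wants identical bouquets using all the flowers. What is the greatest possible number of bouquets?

Euclid: 301 = 1·203 + 98; 203 = 2·98 + 7; 98 = 14·7 + 0. Last nonzero remainder: 7.

7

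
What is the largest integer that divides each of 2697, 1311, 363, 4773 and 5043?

2697 = 3 · 29 · 31; 1311 = 3 · 19 · 23; 363 = 3 · 11²; 4773 = 3 · 37 · 43; 5043 = 3 · 41²
gcd takes min exponent of each prime: 3 = 3

3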